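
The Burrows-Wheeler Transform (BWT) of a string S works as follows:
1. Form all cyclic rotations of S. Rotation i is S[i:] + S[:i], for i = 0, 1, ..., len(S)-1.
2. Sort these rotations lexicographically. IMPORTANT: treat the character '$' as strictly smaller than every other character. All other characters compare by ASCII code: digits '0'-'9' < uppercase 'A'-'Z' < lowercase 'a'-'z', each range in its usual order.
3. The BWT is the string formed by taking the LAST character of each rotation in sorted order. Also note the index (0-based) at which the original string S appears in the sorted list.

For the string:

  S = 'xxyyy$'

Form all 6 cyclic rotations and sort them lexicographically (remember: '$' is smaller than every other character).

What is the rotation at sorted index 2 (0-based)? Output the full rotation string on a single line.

Answer: xyyy$x

Derivation:
All 6 rotations (rotation i = S[i:]+S[:i]):
  rot[0] = xxyyy$
  rot[1] = xyyy$x
  rot[2] = yyy$xx
  rot[3] = yy$xxy
  rot[4] = y$xxyy
  rot[5] = $xxyyy
Sorted (with $ < everything):
  sorted[0] = $xxyyy
  sorted[1] = xxyyy$
  sorted[2] = xyyy$x
  sorted[3] = y$xxyy
  sorted[4] = yy$xxy
  sorted[5] = yyy$xx
sorted[2] = xyyy$x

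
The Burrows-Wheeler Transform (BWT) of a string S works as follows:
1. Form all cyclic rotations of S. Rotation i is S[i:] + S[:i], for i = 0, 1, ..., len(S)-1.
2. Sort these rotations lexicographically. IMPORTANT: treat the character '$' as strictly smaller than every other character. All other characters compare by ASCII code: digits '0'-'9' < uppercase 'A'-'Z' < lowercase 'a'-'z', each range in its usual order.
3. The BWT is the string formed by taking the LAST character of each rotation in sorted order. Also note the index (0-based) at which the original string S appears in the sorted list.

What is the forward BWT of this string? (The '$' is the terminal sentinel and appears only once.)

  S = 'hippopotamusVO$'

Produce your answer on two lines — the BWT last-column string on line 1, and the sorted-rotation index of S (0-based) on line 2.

All 15 rotations (rotation i = S[i:]+S[:i]):
  rot[0] = hippopotamusVO$
  rot[1] = ippopotamusVO$h
  rot[2] = ppopotamusVO$hi
  rot[3] = popotamusVO$hip
  rot[4] = opotamusVO$hipp
  rot[5] = potamusVO$hippo
  rot[6] = otamusVO$hippop
  rot[7] = tamusVO$hippopo
  rot[8] = amusVO$hippopot
  rot[9] = musVO$hippopota
  rot[10] = usVO$hippopotam
  rot[11] = sVO$hippopotamu
  rot[12] = VO$hippopotamus
  rot[13] = O$hippopotamusV
  rot[14] = $hippopotamusVO
Sorted (with $ < everything):
  sorted[0] = $hippopotamusVO  (last char: 'O')
  sorted[1] = O$hippopotamusV  (last char: 'V')
  sorted[2] = VO$hippopotamus  (last char: 's')
  sorted[3] = amusVO$hippopot  (last char: 't')
  sorted[4] = hippopotamusVO$  (last char: '$')
  sorted[5] = ippopotamusVO$h  (last char: 'h')
  sorted[6] = musVO$hippopota  (last char: 'a')
  sorted[7] = opotamusVO$hipp  (last char: 'p')
  sorted[8] = otamusVO$hippop  (last char: 'p')
  sorted[9] = popotamusVO$hip  (last char: 'p')
  sorted[10] = potamusVO$hippo  (last char: 'o')
  sorted[11] = ppopotamusVO$hi  (last char: 'i')
  sorted[12] = sVO$hippopotamu  (last char: 'u')
  sorted[13] = tamusVO$hippopo  (last char: 'o')
  sorted[14] = usVO$hippopotam  (last char: 'm')
Last column: OVst$happpoiuom
Original string S is at sorted index 4

Answer: OVst$happpoiuom
4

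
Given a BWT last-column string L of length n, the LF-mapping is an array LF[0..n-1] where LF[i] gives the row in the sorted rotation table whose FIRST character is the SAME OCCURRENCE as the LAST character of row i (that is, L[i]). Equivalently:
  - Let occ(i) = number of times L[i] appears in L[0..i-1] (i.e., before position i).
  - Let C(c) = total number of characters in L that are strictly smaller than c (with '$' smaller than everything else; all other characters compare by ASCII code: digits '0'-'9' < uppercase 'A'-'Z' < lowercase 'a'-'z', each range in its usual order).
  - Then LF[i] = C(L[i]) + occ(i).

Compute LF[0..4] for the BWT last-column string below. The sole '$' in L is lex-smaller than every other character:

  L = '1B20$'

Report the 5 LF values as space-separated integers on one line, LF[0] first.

Char counts: '$':1, '0':1, '1':1, '2':1, 'B':1
C (first-col start): C('$')=0, C('0')=1, C('1')=2, C('2')=3, C('B')=4
L[0]='1': occ=0, LF[0]=C('1')+0=2+0=2
L[1]='B': occ=0, LF[1]=C('B')+0=4+0=4
L[2]='2': occ=0, LF[2]=C('2')+0=3+0=3
L[3]='0': occ=0, LF[3]=C('0')+0=1+0=1
L[4]='$': occ=0, LF[4]=C('$')+0=0+0=0

Answer: 2 4 3 1 0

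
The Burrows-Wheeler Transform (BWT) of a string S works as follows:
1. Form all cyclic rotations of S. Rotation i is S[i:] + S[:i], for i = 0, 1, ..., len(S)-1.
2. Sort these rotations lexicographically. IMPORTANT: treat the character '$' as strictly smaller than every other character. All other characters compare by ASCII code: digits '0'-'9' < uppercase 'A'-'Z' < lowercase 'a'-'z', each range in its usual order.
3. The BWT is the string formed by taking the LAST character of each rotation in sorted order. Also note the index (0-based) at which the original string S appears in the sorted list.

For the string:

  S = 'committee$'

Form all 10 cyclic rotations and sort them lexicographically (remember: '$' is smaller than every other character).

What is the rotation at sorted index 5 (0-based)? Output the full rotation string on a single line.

Answer: mittee$com

Derivation:
All 10 rotations (rotation i = S[i:]+S[:i]):
  rot[0] = committee$
  rot[1] = ommittee$c
  rot[2] = mmittee$co
  rot[3] = mittee$com
  rot[4] = ittee$comm
  rot[5] = ttee$commi
  rot[6] = tee$commit
  rot[7] = ee$committ
  rot[8] = e$committe
  rot[9] = $committee
Sorted (with $ < everything):
  sorted[0] = $committee
  sorted[1] = committee$
  sorted[2] = e$committe
  sorted[3] = ee$committ
  sorted[4] = ittee$comm
  sorted[5] = mittee$com
  sorted[6] = mmittee$co
  sorted[7] = ommittee$c
  sorted[8] = tee$commit
  sorted[9] = ttee$commi
sorted[5] = mittee$com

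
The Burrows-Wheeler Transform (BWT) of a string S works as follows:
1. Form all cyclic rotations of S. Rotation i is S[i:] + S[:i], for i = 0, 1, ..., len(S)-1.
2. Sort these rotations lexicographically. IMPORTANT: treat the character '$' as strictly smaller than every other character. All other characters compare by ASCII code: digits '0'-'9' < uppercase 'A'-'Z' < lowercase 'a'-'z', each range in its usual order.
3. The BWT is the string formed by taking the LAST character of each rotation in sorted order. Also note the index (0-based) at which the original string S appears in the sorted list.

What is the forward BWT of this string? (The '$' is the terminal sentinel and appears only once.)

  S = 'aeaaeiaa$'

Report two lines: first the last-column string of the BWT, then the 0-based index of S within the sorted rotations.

Answer: aaie$aaae
4

Derivation:
All 9 rotations (rotation i = S[i:]+S[:i]):
  rot[0] = aeaaeiaa$
  rot[1] = eaaeiaa$a
  rot[2] = aaeiaa$ae
  rot[3] = aeiaa$aea
  rot[4] = eiaa$aeaa
  rot[5] = iaa$aeaae
  rot[6] = aa$aeaaei
  rot[7] = a$aeaaeia
  rot[8] = $aeaaeiaa
Sorted (with $ < everything):
  sorted[0] = $aeaaeiaa  (last char: 'a')
  sorted[1] = a$aeaaeia  (last char: 'a')
  sorted[2] = aa$aeaaei  (last char: 'i')
  sorted[3] = aaeiaa$ae  (last char: 'e')
  sorted[4] = aeaaeiaa$  (last char: '$')
  sorted[5] = aeiaa$aea  (last char: 'a')
  sorted[6] = eaaeiaa$a  (last char: 'a')
  sorted[7] = eiaa$aeaa  (last char: 'a')
  sorted[8] = iaa$aeaae  (last char: 'e')
Last column: aaie$aaae
Original string S is at sorted index 4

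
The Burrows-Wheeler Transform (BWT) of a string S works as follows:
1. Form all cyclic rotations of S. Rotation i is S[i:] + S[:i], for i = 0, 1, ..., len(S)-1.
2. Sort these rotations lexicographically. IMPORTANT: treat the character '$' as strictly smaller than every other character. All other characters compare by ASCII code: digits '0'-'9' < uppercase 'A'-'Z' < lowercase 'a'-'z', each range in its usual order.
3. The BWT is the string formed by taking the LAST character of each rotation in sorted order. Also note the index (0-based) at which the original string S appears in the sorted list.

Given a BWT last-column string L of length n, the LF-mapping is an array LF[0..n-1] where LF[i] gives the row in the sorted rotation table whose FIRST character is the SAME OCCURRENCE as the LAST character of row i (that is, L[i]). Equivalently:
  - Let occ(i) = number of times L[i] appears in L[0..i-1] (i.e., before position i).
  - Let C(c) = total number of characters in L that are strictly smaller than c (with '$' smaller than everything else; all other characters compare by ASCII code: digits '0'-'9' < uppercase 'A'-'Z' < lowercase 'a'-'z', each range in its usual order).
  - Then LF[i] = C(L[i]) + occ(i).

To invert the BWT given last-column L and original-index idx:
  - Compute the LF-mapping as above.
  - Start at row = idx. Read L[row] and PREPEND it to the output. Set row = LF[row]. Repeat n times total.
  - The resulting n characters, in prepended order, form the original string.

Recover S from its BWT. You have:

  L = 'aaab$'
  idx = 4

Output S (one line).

LF mapping: 1 2 3 4 0
Walk LF starting at row 4, prepending L[row]:
  step 1: row=4, L[4]='$', prepend. Next row=LF[4]=0
  step 2: row=0, L[0]='a', prepend. Next row=LF[0]=1
  step 3: row=1, L[1]='a', prepend. Next row=LF[1]=2
  step 4: row=2, L[2]='a', prepend. Next row=LF[2]=3
  step 5: row=3, L[3]='b', prepend. Next row=LF[3]=4
Reversed output: baaa$

Answer: baaa$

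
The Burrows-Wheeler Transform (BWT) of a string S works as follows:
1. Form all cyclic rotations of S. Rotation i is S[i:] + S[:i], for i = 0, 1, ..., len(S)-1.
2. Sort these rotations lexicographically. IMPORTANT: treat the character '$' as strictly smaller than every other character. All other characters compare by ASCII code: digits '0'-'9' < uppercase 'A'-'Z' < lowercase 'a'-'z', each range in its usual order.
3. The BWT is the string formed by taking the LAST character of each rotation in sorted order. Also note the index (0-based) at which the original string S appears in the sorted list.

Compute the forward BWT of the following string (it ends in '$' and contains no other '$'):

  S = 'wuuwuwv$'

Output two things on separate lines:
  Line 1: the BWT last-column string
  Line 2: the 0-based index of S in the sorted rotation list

All 8 rotations (rotation i = S[i:]+S[:i]):
  rot[0] = wuuwuwv$
  rot[1] = uuwuwv$w
  rot[2] = uwuwv$wu
  rot[3] = wuwv$wuu
  rot[4] = uwv$wuuw
  rot[5] = wv$wuuwu
  rot[6] = v$wuuwuw
  rot[7] = $wuuwuwv
Sorted (with $ < everything):
  sorted[0] = $wuuwuwv  (last char: 'v')
  sorted[1] = uuwuwv$w  (last char: 'w')
  sorted[2] = uwuwv$wu  (last char: 'u')
  sorted[3] = uwv$wuuw  (last char: 'w')
  sorted[4] = v$wuuwuw  (last char: 'w')
  sorted[5] = wuuwuwv$  (last char: '$')
  sorted[6] = wuwv$wuu  (last char: 'u')
  sorted[7] = wv$wuuwu  (last char: 'u')
Last column: vwuww$uu
Original string S is at sorted index 5

Answer: vwuww$uu
5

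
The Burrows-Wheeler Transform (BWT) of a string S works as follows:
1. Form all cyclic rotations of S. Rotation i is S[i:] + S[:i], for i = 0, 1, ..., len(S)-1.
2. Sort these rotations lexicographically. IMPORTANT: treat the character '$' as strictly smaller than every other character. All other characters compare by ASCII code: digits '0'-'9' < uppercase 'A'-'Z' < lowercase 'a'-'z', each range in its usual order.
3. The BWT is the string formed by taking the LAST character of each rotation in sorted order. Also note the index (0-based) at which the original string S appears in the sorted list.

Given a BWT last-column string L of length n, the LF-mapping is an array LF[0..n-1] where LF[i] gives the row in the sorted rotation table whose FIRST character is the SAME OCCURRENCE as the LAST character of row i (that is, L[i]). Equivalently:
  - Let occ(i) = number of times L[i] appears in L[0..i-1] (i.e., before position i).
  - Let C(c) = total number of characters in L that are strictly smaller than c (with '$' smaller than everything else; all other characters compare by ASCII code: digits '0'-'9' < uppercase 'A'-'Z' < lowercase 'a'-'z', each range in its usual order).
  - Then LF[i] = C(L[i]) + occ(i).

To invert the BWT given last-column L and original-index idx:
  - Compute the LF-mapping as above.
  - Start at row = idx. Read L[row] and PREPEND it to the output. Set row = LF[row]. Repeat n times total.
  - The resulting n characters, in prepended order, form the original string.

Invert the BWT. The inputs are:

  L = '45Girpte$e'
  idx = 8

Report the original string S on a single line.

Answer: repetiG54$

Derivation:
LF mapping: 1 2 3 6 8 7 9 4 0 5
Walk LF starting at row 8, prepending L[row]:
  step 1: row=8, L[8]='$', prepend. Next row=LF[8]=0
  step 2: row=0, L[0]='4', prepend. Next row=LF[0]=1
  step 3: row=1, L[1]='5', prepend. Next row=LF[1]=2
  step 4: row=2, L[2]='G', prepend. Next row=LF[2]=3
  step 5: row=3, L[3]='i', prepend. Next row=LF[3]=6
  step 6: row=6, L[6]='t', prepend. Next row=LF[6]=9
  step 7: row=9, L[9]='e', prepend. Next row=LF[9]=5
  step 8: row=5, L[5]='p', prepend. Next row=LF[5]=7
  step 9: row=7, L[7]='e', prepend. Next row=LF[7]=4
  step 10: row=4, L[4]='r', prepend. Next row=LF[4]=8
Reversed output: repetiG54$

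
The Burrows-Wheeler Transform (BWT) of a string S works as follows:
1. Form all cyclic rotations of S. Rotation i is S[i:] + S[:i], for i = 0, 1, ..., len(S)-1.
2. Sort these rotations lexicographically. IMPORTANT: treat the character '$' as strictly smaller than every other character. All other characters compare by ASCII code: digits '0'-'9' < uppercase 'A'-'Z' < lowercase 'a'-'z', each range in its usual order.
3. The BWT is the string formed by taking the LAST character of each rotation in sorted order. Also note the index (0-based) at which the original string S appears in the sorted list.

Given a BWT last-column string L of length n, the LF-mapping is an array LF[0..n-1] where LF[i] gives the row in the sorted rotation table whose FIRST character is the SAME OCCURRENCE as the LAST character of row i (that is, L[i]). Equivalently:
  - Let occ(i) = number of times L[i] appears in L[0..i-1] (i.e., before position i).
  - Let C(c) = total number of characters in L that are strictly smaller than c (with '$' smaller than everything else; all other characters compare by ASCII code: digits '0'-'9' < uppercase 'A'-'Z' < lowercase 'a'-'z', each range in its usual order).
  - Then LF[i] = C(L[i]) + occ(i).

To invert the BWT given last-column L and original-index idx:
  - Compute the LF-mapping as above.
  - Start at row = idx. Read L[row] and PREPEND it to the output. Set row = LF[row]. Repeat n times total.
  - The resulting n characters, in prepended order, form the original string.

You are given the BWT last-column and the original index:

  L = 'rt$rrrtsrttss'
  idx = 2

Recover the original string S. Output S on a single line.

Answer: rrrrsttssttr$

Derivation:
LF mapping: 1 9 0 2 3 4 10 6 5 11 12 7 8
Walk LF starting at row 2, prepending L[row]:
  step 1: row=2, L[2]='$', prepend. Next row=LF[2]=0
  step 2: row=0, L[0]='r', prepend. Next row=LF[0]=1
  step 3: row=1, L[1]='t', prepend. Next row=LF[1]=9
  step 4: row=9, L[9]='t', prepend. Next row=LF[9]=11
  step 5: row=11, L[11]='s', prepend. Next row=LF[11]=7
  step 6: row=7, L[7]='s', prepend. Next row=LF[7]=6
  step 7: row=6, L[6]='t', prepend. Next row=LF[6]=10
  step 8: row=10, L[10]='t', prepend. Next row=LF[10]=12
  step 9: row=12, L[12]='s', prepend. Next row=LF[12]=8
  step 10: row=8, L[8]='r', prepend. Next row=LF[8]=5
  step 11: row=5, L[5]='r', prepend. Next row=LF[5]=4
  step 12: row=4, L[4]='r', prepend. Next row=LF[4]=3
  step 13: row=3, L[3]='r', prepend. Next row=LF[3]=2
Reversed output: rrrrsttssttr$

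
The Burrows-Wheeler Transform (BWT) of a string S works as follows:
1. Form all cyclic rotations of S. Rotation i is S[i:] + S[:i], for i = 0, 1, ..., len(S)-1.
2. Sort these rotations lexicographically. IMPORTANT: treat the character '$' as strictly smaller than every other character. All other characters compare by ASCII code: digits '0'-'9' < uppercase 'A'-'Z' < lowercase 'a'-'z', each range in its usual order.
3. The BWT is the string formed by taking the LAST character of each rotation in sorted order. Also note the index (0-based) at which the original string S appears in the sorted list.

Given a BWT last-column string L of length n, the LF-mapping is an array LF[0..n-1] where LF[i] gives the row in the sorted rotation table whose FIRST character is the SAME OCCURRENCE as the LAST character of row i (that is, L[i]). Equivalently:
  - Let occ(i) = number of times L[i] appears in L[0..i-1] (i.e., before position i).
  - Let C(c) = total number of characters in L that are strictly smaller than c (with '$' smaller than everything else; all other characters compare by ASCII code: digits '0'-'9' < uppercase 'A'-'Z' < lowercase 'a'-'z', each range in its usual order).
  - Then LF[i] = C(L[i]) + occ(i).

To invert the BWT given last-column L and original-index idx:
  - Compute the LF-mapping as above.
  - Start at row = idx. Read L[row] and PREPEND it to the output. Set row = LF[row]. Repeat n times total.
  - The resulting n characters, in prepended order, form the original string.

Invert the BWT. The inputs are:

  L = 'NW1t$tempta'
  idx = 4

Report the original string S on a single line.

Answer: attemptW1N$

Derivation:
LF mapping: 2 3 1 8 0 9 5 6 7 10 4
Walk LF starting at row 4, prepending L[row]:
  step 1: row=4, L[4]='$', prepend. Next row=LF[4]=0
  step 2: row=0, L[0]='N', prepend. Next row=LF[0]=2
  step 3: row=2, L[2]='1', prepend. Next row=LF[2]=1
  step 4: row=1, L[1]='W', prepend. Next row=LF[1]=3
  step 5: row=3, L[3]='t', prepend. Next row=LF[3]=8
  step 6: row=8, L[8]='p', prepend. Next row=LF[8]=7
  step 7: row=7, L[7]='m', prepend. Next row=LF[7]=6
  step 8: row=6, L[6]='e', prepend. Next row=LF[6]=5
  step 9: row=5, L[5]='t', prepend. Next row=LF[5]=9
  step 10: row=9, L[9]='t', prepend. Next row=LF[9]=10
  step 11: row=10, L[10]='a', prepend. Next row=LF[10]=4
Reversed output: attemptW1N$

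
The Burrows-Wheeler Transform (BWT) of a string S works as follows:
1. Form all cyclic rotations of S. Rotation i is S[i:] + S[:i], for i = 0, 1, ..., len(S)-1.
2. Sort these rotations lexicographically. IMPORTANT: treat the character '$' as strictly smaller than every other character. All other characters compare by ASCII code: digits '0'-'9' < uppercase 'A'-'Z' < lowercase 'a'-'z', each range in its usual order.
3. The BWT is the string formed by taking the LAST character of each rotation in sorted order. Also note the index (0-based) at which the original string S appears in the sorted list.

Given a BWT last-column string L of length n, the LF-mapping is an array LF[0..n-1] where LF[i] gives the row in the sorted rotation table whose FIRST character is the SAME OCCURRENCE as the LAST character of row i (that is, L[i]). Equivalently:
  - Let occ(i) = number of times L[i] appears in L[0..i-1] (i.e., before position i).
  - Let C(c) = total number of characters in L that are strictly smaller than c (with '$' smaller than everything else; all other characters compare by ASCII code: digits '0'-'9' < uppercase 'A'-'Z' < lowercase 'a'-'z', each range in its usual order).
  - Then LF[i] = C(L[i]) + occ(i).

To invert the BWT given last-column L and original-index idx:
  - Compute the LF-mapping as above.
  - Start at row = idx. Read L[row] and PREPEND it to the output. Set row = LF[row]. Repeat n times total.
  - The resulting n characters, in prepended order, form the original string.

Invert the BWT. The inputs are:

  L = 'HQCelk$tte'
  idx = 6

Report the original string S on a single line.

LF mapping: 2 3 1 4 7 6 0 8 9 5
Walk LF starting at row 6, prepending L[row]:
  step 1: row=6, L[6]='$', prepend. Next row=LF[6]=0
  step 2: row=0, L[0]='H', prepend. Next row=LF[0]=2
  step 3: row=2, L[2]='C', prepend. Next row=LF[2]=1
  step 4: row=1, L[1]='Q', prepend. Next row=LF[1]=3
  step 5: row=3, L[3]='e', prepend. Next row=LF[3]=4
  step 6: row=4, L[4]='l', prepend. Next row=LF[4]=7
  step 7: row=7, L[7]='t', prepend. Next row=LF[7]=8
  step 8: row=8, L[8]='t', prepend. Next row=LF[8]=9
  step 9: row=9, L[9]='e', prepend. Next row=LF[9]=5
  step 10: row=5, L[5]='k', prepend. Next row=LF[5]=6
Reversed output: kettleQCH$

Answer: kettleQCH$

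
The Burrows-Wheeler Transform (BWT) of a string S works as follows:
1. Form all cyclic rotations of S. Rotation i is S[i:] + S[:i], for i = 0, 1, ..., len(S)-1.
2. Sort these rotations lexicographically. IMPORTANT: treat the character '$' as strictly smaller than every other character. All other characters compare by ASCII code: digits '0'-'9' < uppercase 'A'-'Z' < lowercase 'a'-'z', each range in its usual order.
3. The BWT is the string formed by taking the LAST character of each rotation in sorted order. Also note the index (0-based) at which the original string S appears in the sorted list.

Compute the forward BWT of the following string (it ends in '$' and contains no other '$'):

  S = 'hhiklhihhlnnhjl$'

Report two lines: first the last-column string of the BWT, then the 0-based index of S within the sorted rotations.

Answer: l$ilhnhhhhijkhnl
1

Derivation:
All 16 rotations (rotation i = S[i:]+S[:i]):
  rot[0] = hhiklhihhlnnhjl$
  rot[1] = hiklhihhlnnhjl$h
  rot[2] = iklhihhlnnhjl$hh
  rot[3] = klhihhlnnhjl$hhi
  rot[4] = lhihhlnnhjl$hhik
  rot[5] = hihhlnnhjl$hhikl
  rot[6] = ihhlnnhjl$hhiklh
  rot[7] = hhlnnhjl$hhiklhi
  rot[8] = hlnnhjl$hhiklhih
  rot[9] = lnnhjl$hhiklhihh
  rot[10] = nnhjl$hhiklhihhl
  rot[11] = nhjl$hhiklhihhln
  rot[12] = hjl$hhiklhihhlnn
  rot[13] = jl$hhiklhihhlnnh
  rot[14] = l$hhiklhihhlnnhj
  rot[15] = $hhiklhihhlnnhjl
Sorted (with $ < everything):
  sorted[0] = $hhiklhihhlnnhjl  (last char: 'l')
  sorted[1] = hhiklhihhlnnhjl$  (last char: '$')
  sorted[2] = hhlnnhjl$hhiklhi  (last char: 'i')
  sorted[3] = hihhlnnhjl$hhikl  (last char: 'l')
  sorted[4] = hiklhihhlnnhjl$h  (last char: 'h')
  sorted[5] = hjl$hhiklhihhlnn  (last char: 'n')
  sorted[6] = hlnnhjl$hhiklhih  (last char: 'h')
  sorted[7] = ihhlnnhjl$hhiklh  (last char: 'h')
  sorted[8] = iklhihhlnnhjl$hh  (last char: 'h')
  sorted[9] = jl$hhiklhihhlnnh  (last char: 'h')
  sorted[10] = klhihhlnnhjl$hhi  (last char: 'i')
  sorted[11] = l$hhiklhihhlnnhj  (last char: 'j')
  sorted[12] = lhihhlnnhjl$hhik  (last char: 'k')
  sorted[13] = lnnhjl$hhiklhihh  (last char: 'h')
  sorted[14] = nhjl$hhiklhihhln  (last char: 'n')
  sorted[15] = nnhjl$hhiklhihhl  (last char: 'l')
Last column: l$ilhnhhhhijkhnl
Original string S is at sorted index 1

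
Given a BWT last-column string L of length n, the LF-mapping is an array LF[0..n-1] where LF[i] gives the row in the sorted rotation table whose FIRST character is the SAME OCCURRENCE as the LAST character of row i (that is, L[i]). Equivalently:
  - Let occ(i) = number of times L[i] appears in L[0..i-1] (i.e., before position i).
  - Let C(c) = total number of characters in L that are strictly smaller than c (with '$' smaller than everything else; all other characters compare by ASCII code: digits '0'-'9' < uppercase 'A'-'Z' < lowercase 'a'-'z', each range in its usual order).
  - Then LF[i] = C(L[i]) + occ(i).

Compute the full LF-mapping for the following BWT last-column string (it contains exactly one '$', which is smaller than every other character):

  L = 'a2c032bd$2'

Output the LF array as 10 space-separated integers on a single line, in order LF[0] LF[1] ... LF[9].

Char counts: '$':1, '0':1, '2':3, '3':1, 'a':1, 'b':1, 'c':1, 'd':1
C (first-col start): C('$')=0, C('0')=1, C('2')=2, C('3')=5, C('a')=6, C('b')=7, C('c')=8, C('d')=9
L[0]='a': occ=0, LF[0]=C('a')+0=6+0=6
L[1]='2': occ=0, LF[1]=C('2')+0=2+0=2
L[2]='c': occ=0, LF[2]=C('c')+0=8+0=8
L[3]='0': occ=0, LF[3]=C('0')+0=1+0=1
L[4]='3': occ=0, LF[4]=C('3')+0=5+0=5
L[5]='2': occ=1, LF[5]=C('2')+1=2+1=3
L[6]='b': occ=0, LF[6]=C('b')+0=7+0=7
L[7]='d': occ=0, LF[7]=C('d')+0=9+0=9
L[8]='$': occ=0, LF[8]=C('$')+0=0+0=0
L[9]='2': occ=2, LF[9]=C('2')+2=2+2=4

Answer: 6 2 8 1 5 3 7 9 0 4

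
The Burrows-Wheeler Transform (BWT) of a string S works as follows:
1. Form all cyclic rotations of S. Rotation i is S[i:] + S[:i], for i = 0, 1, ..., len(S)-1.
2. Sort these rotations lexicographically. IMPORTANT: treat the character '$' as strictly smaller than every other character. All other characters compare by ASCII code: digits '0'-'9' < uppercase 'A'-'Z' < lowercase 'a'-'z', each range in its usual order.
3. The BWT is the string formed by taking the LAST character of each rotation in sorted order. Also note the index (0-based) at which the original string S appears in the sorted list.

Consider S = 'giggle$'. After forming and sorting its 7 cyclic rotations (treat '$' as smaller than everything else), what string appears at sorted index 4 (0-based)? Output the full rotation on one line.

All 7 rotations (rotation i = S[i:]+S[:i]):
  rot[0] = giggle$
  rot[1] = iggle$g
  rot[2] = ggle$gi
  rot[3] = gle$gig
  rot[4] = le$gigg
  rot[5] = e$giggl
  rot[6] = $giggle
Sorted (with $ < everything):
  sorted[0] = $giggle
  sorted[1] = e$giggl
  sorted[2] = ggle$gi
  sorted[3] = giggle$
  sorted[4] = gle$gig
  sorted[5] = iggle$g
  sorted[6] = le$gigg
sorted[4] = gle$gig

Answer: gle$gig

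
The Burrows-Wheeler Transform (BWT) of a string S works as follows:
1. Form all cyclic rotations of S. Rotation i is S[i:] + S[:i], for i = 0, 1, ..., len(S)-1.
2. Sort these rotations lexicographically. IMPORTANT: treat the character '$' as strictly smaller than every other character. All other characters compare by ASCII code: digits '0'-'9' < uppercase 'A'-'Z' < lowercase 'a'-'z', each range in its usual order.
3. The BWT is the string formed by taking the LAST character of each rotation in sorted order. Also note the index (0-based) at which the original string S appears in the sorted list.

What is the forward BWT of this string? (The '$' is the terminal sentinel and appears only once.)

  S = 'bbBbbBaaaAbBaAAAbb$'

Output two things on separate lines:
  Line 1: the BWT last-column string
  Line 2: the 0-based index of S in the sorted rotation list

All 19 rotations (rotation i = S[i:]+S[:i]):
  rot[0] = bbBbbBaaaAbBaAAAbb$
  rot[1] = bBbbBaaaAbBaAAAbb$b
  rot[2] = BbbBaaaAbBaAAAbb$bb
  rot[3] = bbBaaaAbBaAAAbb$bbB
  rot[4] = bBaaaAbBaAAAbb$bbBb
  rot[5] = BaaaAbBaAAAbb$bbBbb
  rot[6] = aaaAbBaAAAbb$bbBbbB
  rot[7] = aaAbBaAAAbb$bbBbbBa
  rot[8] = aAbBaAAAbb$bbBbbBaa
  rot[9] = AbBaAAAbb$bbBbbBaaa
  rot[10] = bBaAAAbb$bbBbbBaaaA
  rot[11] = BaAAAbb$bbBbbBaaaAb
  rot[12] = aAAAbb$bbBbbBaaaAbB
  rot[13] = AAAbb$bbBbbBaaaAbBa
  rot[14] = AAbb$bbBbbBaaaAbBaA
  rot[15] = Abb$bbBbbBaaaAbBaAA
  rot[16] = bb$bbBbbBaaaAbBaAAA
  rot[17] = b$bbBbbBaaaAbBaAAAb
  rot[18] = $bbBbbBaaaAbBaAAAbb
Sorted (with $ < everything):
  sorted[0] = $bbBbbBaaaAbBaAAAbb  (last char: 'b')
  sorted[1] = AAAbb$bbBbbBaaaAbBa  (last char: 'a')
  sorted[2] = AAbb$bbBbbBaaaAbBaA  (last char: 'A')
  sorted[3] = AbBaAAAbb$bbBbbBaaa  (last char: 'a')
  sorted[4] = Abb$bbBbbBaaaAbBaAA  (last char: 'A')
  sorted[5] = BaAAAbb$bbBbbBaaaAb  (last char: 'b')
  sorted[6] = BaaaAbBaAAAbb$bbBbb  (last char: 'b')
  sorted[7] = BbbBaaaAbBaAAAbb$bb  (last char: 'b')
  sorted[8] = aAAAbb$bbBbbBaaaAbB  (last char: 'B')
  sorted[9] = aAbBaAAAbb$bbBbbBaa  (last char: 'a')
  sorted[10] = aaAbBaAAAbb$bbBbbBa  (last char: 'a')
  sorted[11] = aaaAbBaAAAbb$bbBbbB  (last char: 'B')
  sorted[12] = b$bbBbbBaaaAbBaAAAb  (last char: 'b')
  sorted[13] = bBaAAAbb$bbBbbBaaaA  (last char: 'A')
  sorted[14] = bBaaaAbBaAAAbb$bbBb  (last char: 'b')
  sorted[15] = bBbbBaaaAbBaAAAbb$b  (last char: 'b')
  sorted[16] = bb$bbBbbBaaaAbBaAAA  (last char: 'A')
  sorted[17] = bbBaaaAbBaAAAbb$bbB  (last char: 'B')
  sorted[18] = bbBbbBaaaAbBaAAAbb$  (last char: '$')
Last column: baAaAbbbBaaBbAbbAB$
Original string S is at sorted index 18

Answer: baAaAbbbBaaBbAbbAB$
18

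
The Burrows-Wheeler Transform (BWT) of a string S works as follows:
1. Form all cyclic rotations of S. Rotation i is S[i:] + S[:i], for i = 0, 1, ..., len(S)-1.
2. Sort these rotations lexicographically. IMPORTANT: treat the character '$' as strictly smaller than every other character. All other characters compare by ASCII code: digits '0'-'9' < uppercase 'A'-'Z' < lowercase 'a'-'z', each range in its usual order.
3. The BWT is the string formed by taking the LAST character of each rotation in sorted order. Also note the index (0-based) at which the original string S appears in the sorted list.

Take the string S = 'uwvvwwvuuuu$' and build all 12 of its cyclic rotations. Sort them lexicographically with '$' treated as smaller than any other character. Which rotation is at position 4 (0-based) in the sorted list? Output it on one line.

Answer: uuuu$uwvvwwv

Derivation:
All 12 rotations (rotation i = S[i:]+S[:i]):
  rot[0] = uwvvwwvuuuu$
  rot[1] = wvvwwvuuuu$u
  rot[2] = vvwwvuuuu$uw
  rot[3] = vwwvuuuu$uwv
  rot[4] = wwvuuuu$uwvv
  rot[5] = wvuuuu$uwvvw
  rot[6] = vuuuu$uwvvww
  rot[7] = uuuu$uwvvwwv
  rot[8] = uuu$uwvvwwvu
  rot[9] = uu$uwvvwwvuu
  rot[10] = u$uwvvwwvuuu
  rot[11] = $uwvvwwvuuuu
Sorted (with $ < everything):
  sorted[0] = $uwvvwwvuuuu
  sorted[1] = u$uwvvwwvuuu
  sorted[2] = uu$uwvvwwvuu
  sorted[3] = uuu$uwvvwwvu
  sorted[4] = uuuu$uwvvwwv
  sorted[5] = uwvvwwvuuuu$
  sorted[6] = vuuuu$uwvvww
  sorted[7] = vvwwvuuuu$uw
  sorted[8] = vwwvuuuu$uwv
  sorted[9] = wvuuuu$uwvvw
  sorted[10] = wvvwwvuuuu$u
  sorted[11] = wwvuuuu$uwvv
sorted[4] = uuuu$uwvvwwv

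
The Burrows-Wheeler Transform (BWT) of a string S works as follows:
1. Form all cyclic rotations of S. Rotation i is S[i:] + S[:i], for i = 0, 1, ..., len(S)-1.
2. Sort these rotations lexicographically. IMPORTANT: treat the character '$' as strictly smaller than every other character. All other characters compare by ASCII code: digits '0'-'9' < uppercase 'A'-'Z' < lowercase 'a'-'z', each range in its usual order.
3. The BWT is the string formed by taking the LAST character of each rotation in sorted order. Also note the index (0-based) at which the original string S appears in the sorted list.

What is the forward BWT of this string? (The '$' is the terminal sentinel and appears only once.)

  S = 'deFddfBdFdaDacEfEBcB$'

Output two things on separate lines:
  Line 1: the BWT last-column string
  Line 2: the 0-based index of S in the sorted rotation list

Answer: BcEfafcdedDBaBFF$dddE
16

Derivation:
All 21 rotations (rotation i = S[i:]+S[:i]):
  rot[0] = deFddfBdFdaDacEfEBcB$
  rot[1] = eFddfBdFdaDacEfEBcB$d
  rot[2] = FddfBdFdaDacEfEBcB$de
  rot[3] = ddfBdFdaDacEfEBcB$deF
  rot[4] = dfBdFdaDacEfEBcB$deFd
  rot[5] = fBdFdaDacEfEBcB$deFdd
  rot[6] = BdFdaDacEfEBcB$deFddf
  rot[7] = dFdaDacEfEBcB$deFddfB
  rot[8] = FdaDacEfEBcB$deFddfBd
  rot[9] = daDacEfEBcB$deFddfBdF
  rot[10] = aDacEfEBcB$deFddfBdFd
  rot[11] = DacEfEBcB$deFddfBdFda
  rot[12] = acEfEBcB$deFddfBdFdaD
  rot[13] = cEfEBcB$deFddfBdFdaDa
  rot[14] = EfEBcB$deFddfBdFdaDac
  rot[15] = fEBcB$deFddfBdFdaDacE
  rot[16] = EBcB$deFddfBdFdaDacEf
  rot[17] = BcB$deFddfBdFdaDacEfE
  rot[18] = cB$deFddfBdFdaDacEfEB
  rot[19] = B$deFddfBdFdaDacEfEBc
  rot[20] = $deFddfBdFdaDacEfEBcB
Sorted (with $ < everything):
  sorted[0] = $deFddfBdFdaDacEfEBcB  (last char: 'B')
  sorted[1] = B$deFddfBdFdaDacEfEBc  (last char: 'c')
  sorted[2] = BcB$deFddfBdFdaDacEfE  (last char: 'E')
  sorted[3] = BdFdaDacEfEBcB$deFddf  (last char: 'f')
  sorted[4] = DacEfEBcB$deFddfBdFda  (last char: 'a')
  sorted[5] = EBcB$deFddfBdFdaDacEf  (last char: 'f')
  sorted[6] = EfEBcB$deFddfBdFdaDac  (last char: 'c')
  sorted[7] = FdaDacEfEBcB$deFddfBd  (last char: 'd')
  sorted[8] = FddfBdFdaDacEfEBcB$de  (last char: 'e')
  sorted[9] = aDacEfEBcB$deFddfBdFd  (last char: 'd')
  sorted[10] = acEfEBcB$deFddfBdFdaD  (last char: 'D')
  sorted[11] = cB$deFddfBdFdaDacEfEB  (last char: 'B')
  sorted[12] = cEfEBcB$deFddfBdFdaDa  (last char: 'a')
  sorted[13] = dFdaDacEfEBcB$deFddfB  (last char: 'B')
  sorted[14] = daDacEfEBcB$deFddfBdF  (last char: 'F')
  sorted[15] = ddfBdFdaDacEfEBcB$deF  (last char: 'F')
  sorted[16] = deFddfBdFdaDacEfEBcB$  (last char: '$')
  sorted[17] = dfBdFdaDacEfEBcB$deFd  (last char: 'd')
  sorted[18] = eFddfBdFdaDacEfEBcB$d  (last char: 'd')
  sorted[19] = fBdFdaDacEfEBcB$deFdd  (last char: 'd')
  sorted[20] = fEBcB$deFddfBdFdaDacE  (last char: 'E')
Last column: BcEfafcdedDBaBFF$dddE
Original string S is at sorted index 16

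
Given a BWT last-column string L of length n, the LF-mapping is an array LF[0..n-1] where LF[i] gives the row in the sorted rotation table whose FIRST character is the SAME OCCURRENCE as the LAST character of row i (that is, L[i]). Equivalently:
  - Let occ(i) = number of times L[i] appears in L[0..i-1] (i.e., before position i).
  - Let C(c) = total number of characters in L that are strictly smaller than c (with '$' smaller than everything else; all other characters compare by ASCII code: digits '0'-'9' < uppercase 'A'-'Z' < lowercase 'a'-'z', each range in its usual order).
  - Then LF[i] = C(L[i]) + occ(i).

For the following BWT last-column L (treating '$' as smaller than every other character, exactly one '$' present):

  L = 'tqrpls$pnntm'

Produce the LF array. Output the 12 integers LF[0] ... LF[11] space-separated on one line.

Char counts: '$':1, 'l':1, 'm':1, 'n':2, 'p':2, 'q':1, 'r':1, 's':1, 't':2
C (first-col start): C('$')=0, C('l')=1, C('m')=2, C('n')=3, C('p')=5, C('q')=7, C('r')=8, C('s')=9, C('t')=10
L[0]='t': occ=0, LF[0]=C('t')+0=10+0=10
L[1]='q': occ=0, LF[1]=C('q')+0=7+0=7
L[2]='r': occ=0, LF[2]=C('r')+0=8+0=8
L[3]='p': occ=0, LF[3]=C('p')+0=5+0=5
L[4]='l': occ=0, LF[4]=C('l')+0=1+0=1
L[5]='s': occ=0, LF[5]=C('s')+0=9+0=9
L[6]='$': occ=0, LF[6]=C('$')+0=0+0=0
L[7]='p': occ=1, LF[7]=C('p')+1=5+1=6
L[8]='n': occ=0, LF[8]=C('n')+0=3+0=3
L[9]='n': occ=1, LF[9]=C('n')+1=3+1=4
L[10]='t': occ=1, LF[10]=C('t')+1=10+1=11
L[11]='m': occ=0, LF[11]=C('m')+0=2+0=2

Answer: 10 7 8 5 1 9 0 6 3 4 11 2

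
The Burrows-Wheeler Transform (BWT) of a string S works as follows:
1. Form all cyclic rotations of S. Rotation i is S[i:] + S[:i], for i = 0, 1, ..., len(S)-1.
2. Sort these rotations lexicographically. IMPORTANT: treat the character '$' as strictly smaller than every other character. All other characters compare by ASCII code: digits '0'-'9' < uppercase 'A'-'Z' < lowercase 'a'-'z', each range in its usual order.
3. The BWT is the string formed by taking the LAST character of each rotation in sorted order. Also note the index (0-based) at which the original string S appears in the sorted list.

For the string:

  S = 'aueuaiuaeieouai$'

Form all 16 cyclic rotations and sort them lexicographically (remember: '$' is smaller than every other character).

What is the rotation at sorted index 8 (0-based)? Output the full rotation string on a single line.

All 16 rotations (rotation i = S[i:]+S[:i]):
  rot[0] = aueuaiuaeieouai$
  rot[1] = ueuaiuaeieouai$a
  rot[2] = euaiuaeieouai$au
  rot[3] = uaiuaeieouai$aue
  rot[4] = aiuaeieouai$aueu
  rot[5] = iuaeieouai$aueua
  rot[6] = uaeieouai$aueuai
  rot[7] = aeieouai$aueuaiu
  rot[8] = eieouai$aueuaiua
  rot[9] = ieouai$aueuaiuae
  rot[10] = eouai$aueuaiuaei
  rot[11] = ouai$aueuaiuaeie
  rot[12] = uai$aueuaiuaeieo
  rot[13] = ai$aueuaiuaeieou
  rot[14] = i$aueuaiuaeieoua
  rot[15] = $aueuaiuaeieouai
Sorted (with $ < everything):
  sorted[0] = $aueuaiuaeieouai
  sorted[1] = aeieouai$aueuaiu
  sorted[2] = ai$aueuaiuaeieou
  sorted[3] = aiuaeieouai$aueu
  sorted[4] = aueuaiuaeieouai$
  sorted[5] = eieouai$aueuaiua
  sorted[6] = eouai$aueuaiuaei
  sorted[7] = euaiuaeieouai$au
  sorted[8] = i$aueuaiuaeieoua
  sorted[9] = ieouai$aueuaiuae
  sorted[10] = iuaeieouai$aueua
  sorted[11] = ouai$aueuaiuaeie
  sorted[12] = uaeieouai$aueuai
  sorted[13] = uai$aueuaiuaeieo
  sorted[14] = uaiuaeieouai$aue
  sorted[15] = ueuaiuaeieouai$a
sorted[8] = i$aueuaiuaeieoua

Answer: i$aueuaiuaeieoua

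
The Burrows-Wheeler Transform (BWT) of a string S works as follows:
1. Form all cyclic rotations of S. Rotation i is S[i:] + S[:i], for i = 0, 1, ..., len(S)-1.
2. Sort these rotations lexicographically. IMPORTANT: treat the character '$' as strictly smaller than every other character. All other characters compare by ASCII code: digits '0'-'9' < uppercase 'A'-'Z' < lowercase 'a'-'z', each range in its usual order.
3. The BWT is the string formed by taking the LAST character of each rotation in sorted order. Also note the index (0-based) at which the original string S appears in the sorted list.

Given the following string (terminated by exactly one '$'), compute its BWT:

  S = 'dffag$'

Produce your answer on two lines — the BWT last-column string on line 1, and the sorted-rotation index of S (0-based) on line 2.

All 6 rotations (rotation i = S[i:]+S[:i]):
  rot[0] = dffag$
  rot[1] = ffag$d
  rot[2] = fag$df
  rot[3] = ag$dff
  rot[4] = g$dffa
  rot[5] = $dffag
Sorted (with $ < everything):
  sorted[0] = $dffag  (last char: 'g')
  sorted[1] = ag$dff  (last char: 'f')
  sorted[2] = dffag$  (last char: '$')
  sorted[3] = fag$df  (last char: 'f')
  sorted[4] = ffag$d  (last char: 'd')
  sorted[5] = g$dffa  (last char: 'a')
Last column: gf$fda
Original string S is at sorted index 2

Answer: gf$fda
2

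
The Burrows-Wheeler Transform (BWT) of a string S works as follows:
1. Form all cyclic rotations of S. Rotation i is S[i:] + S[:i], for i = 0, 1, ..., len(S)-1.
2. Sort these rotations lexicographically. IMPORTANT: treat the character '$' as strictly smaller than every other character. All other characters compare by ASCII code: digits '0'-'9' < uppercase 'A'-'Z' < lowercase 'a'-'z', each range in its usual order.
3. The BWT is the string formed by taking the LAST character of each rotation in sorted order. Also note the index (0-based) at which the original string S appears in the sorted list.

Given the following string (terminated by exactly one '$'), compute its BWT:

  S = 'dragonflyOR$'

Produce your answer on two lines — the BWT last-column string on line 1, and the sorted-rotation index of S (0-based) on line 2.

All 12 rotations (rotation i = S[i:]+S[:i]):
  rot[0] = dragonflyOR$
  rot[1] = ragonflyOR$d
  rot[2] = agonflyOR$dr
  rot[3] = gonflyOR$dra
  rot[4] = onflyOR$drag
  rot[5] = nflyOR$drago
  rot[6] = flyOR$dragon
  rot[7] = lyOR$dragonf
  rot[8] = yOR$dragonfl
  rot[9] = OR$dragonfly
  rot[10] = R$dragonflyO
  rot[11] = $dragonflyOR
Sorted (with $ < everything):
  sorted[0] = $dragonflyOR  (last char: 'R')
  sorted[1] = OR$dragonfly  (last char: 'y')
  sorted[2] = R$dragonflyO  (last char: 'O')
  sorted[3] = agonflyOR$dr  (last char: 'r')
  sorted[4] = dragonflyOR$  (last char: '$')
  sorted[5] = flyOR$dragon  (last char: 'n')
  sorted[6] = gonflyOR$dra  (last char: 'a')
  sorted[7] = lyOR$dragonf  (last char: 'f')
  sorted[8] = nflyOR$drago  (last char: 'o')
  sorted[9] = onflyOR$drag  (last char: 'g')
  sorted[10] = ragonflyOR$d  (last char: 'd')
  sorted[11] = yOR$dragonfl  (last char: 'l')
Last column: RyOr$nafogdl
Original string S is at sorted index 4

Answer: RyOr$nafogdl
4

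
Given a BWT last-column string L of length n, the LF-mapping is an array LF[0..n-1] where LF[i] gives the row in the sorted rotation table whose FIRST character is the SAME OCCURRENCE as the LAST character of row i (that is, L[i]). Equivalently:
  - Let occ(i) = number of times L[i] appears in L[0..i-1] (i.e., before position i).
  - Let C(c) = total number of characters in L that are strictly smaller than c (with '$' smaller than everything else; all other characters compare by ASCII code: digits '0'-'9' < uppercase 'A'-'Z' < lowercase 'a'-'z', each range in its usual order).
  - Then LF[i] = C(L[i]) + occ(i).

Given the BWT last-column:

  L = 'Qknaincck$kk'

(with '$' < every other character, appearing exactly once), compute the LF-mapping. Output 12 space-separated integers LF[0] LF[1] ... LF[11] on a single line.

Char counts: '$':1, 'Q':1, 'a':1, 'c':2, 'i':1, 'k':4, 'n':2
C (first-col start): C('$')=0, C('Q')=1, C('a')=2, C('c')=3, C('i')=5, C('k')=6, C('n')=10
L[0]='Q': occ=0, LF[0]=C('Q')+0=1+0=1
L[1]='k': occ=0, LF[1]=C('k')+0=6+0=6
L[2]='n': occ=0, LF[2]=C('n')+0=10+0=10
L[3]='a': occ=0, LF[3]=C('a')+0=2+0=2
L[4]='i': occ=0, LF[4]=C('i')+0=5+0=5
L[5]='n': occ=1, LF[5]=C('n')+1=10+1=11
L[6]='c': occ=0, LF[6]=C('c')+0=3+0=3
L[7]='c': occ=1, LF[7]=C('c')+1=3+1=4
L[8]='k': occ=1, LF[8]=C('k')+1=6+1=7
L[9]='$': occ=0, LF[9]=C('$')+0=0+0=0
L[10]='k': occ=2, LF[10]=C('k')+2=6+2=8
L[11]='k': occ=3, LF[11]=C('k')+3=6+3=9

Answer: 1 6 10 2 5 11 3 4 7 0 8 9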